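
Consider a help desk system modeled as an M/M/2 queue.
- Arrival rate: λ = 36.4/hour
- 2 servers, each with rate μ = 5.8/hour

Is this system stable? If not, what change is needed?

Stability requires ρ = λ/(cμ) < 1
ρ = 36.4/(2 × 5.8) = 36.4/11.60 = 3.1379
Since 3.1379 ≥ 1, the system is UNSTABLE.
Need c > λ/μ = 36.4/5.8 = 6.28.
Minimum servers needed: c = 7.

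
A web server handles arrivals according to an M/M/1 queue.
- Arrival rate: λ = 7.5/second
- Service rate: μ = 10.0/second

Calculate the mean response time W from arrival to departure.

First, compute utilization: ρ = λ/μ = 7.5/10.0 = 0.7500
For M/M/1: W = 1/(μ-λ)
W = 1/(10.0-7.5) = 1/2.50
W = 0.4000 seconds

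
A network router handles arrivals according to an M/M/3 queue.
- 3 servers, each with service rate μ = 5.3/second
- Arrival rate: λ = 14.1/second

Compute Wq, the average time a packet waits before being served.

Traffic intensity: ρ = λ/(cμ) = 14.1/(3×5.3) = 0.8868
Since ρ = 0.8868 < 1, system is stable.
Offered load a = λ/μ = cρ = 14.1/5.3 = 2.6604
P₀ = [ Σₙ₌₀^2 aⁿ/n! + a^3/(3!(1-ρ)) ]⁻¹
Σ = a^0/0! + a^1/1! + a^2/2! = 1.0000 + 2.6604 + 3.5388 = 7.1992
a^3/(3!(1-ρ)) = 18.82911/(6 × 0.1132075) = 27.7206
P₀ = 1/(7.1992 + 27.7206) = 0.02864
Lq = P₀·a^3·ρ / (3!(1-ρ)²) = 0.0286370 × 18.8291 × 0.886792 / (6 × 0.0128159) = 6.2184
Wq = Lq/λ = 6.2184/14.1 = 0.4410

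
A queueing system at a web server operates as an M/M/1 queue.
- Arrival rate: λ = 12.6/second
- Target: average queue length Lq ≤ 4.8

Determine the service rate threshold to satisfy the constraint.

For M/M/1: Lq = λ²/(μ(μ-λ))
Need Lq ≤ 4.8, i.e. μ(μ-λ) ≥ λ²/4.8
μ² - 12.6μ - 158.76/4.8 ≥ 0  →  μ² - 12.6μ - 33.0750 ≥ 0
Quadratic formula (positive root): μ = [λ + √(λ² + 4×33.0750)]/2
Discriminant: 158.76 + 4×33.0750 = 291.0600, √291.0600 = 17.0605
μ ≥ (12.6 + 17.0605)/2 = 14.8302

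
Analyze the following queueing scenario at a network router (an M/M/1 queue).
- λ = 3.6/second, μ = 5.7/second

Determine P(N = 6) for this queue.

ρ = λ/μ = 3.6/5.7 = 0.63158
P(n) = (1-ρ)ρⁿ
P(6) = (1-0.63158) × 0.63158^6
P(6) = 0.3684 × 0.06347
P(6) = 0.02338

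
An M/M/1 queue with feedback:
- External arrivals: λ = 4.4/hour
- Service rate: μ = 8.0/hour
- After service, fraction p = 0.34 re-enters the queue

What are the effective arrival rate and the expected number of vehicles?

Effective arrival rate: λ_eff = λ/(1-p) = 4.4/(1-0.34) = 4.4/0.66 = 6.666667
ρ = λ_eff/μ = 6.666667/8.0 = 0.833333
L = ρ/(1-ρ) = 0.833333/(1-0.833333) = 5.0000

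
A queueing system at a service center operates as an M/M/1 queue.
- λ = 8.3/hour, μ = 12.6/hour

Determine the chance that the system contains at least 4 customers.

ρ = λ/μ = 8.3/12.6 = 0.6587
P(N ≥ n) = ρⁿ
P(N ≥ 4) = 0.6587^4
P(N ≥ 4) = 0.1883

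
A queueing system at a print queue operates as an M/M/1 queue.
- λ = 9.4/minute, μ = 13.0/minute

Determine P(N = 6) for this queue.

ρ = λ/μ = 9.4/13.0 = 0.7231
P(n) = (1-ρ)ρⁿ
P(6) = (1-0.7231) × 0.7231^6
P(6) = 0.27690 × 0.14295
P(6) = 0.03958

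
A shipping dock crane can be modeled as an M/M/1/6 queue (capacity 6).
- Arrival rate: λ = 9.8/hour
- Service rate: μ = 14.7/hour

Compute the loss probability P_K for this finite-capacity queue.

ρ = λ/μ = 9.8/14.7 = 0.666667
P₀ = (1-ρ)/(1-ρ^(K+1)) = (1-0.666667)/(1-0.666667^7) = 0.33333/0.94147 = 0.3541
P_K = P₀×ρ^K = 0.35406 × 0.666667^6 = 0.35406 × 0.087792 = 0.03108
Blocking probability = 3.11%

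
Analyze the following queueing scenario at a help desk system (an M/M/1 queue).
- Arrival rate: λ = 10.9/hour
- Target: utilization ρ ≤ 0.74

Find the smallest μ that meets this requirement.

ρ = λ/μ, so μ = λ/ρ
μ ≥ 10.9/0.74 = 14.7297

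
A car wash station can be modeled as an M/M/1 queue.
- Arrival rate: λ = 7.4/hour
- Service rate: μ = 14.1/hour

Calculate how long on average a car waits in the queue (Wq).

First, compute utilization: ρ = λ/μ = 7.4/14.1 = 0.5248
For M/M/1: Wq = λ/(μ(μ-λ))
Wq = 7.4/(14.1 × (14.1-7.4))
Wq = 7.4/(14.1 × 6.70)
Wq = 0.07833 hours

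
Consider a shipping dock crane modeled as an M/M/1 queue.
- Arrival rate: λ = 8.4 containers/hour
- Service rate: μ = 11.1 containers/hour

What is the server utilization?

Server utilization: ρ = λ/μ
ρ = 8.4/11.1 = 0.7568
The server is busy 75.68% of the time.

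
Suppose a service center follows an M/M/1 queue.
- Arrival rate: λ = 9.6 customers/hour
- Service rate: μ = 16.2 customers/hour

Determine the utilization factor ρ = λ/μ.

Server utilization: ρ = λ/μ
ρ = 9.6/16.2 = 0.5926
The server is busy 59.26% of the time.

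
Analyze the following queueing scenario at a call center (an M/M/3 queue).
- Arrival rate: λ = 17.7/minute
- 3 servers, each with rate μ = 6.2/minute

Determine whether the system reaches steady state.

Stability requires ρ = λ/(cμ) < 1
ρ = 17.7/(3 × 6.2) = 17.7/18.60 = 0.9516
Since 0.9516 < 1, the system is STABLE.
The servers are busy 95.16% of the time.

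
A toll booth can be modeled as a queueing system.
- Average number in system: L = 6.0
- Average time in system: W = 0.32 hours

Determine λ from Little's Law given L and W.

Little's Law: L = λW, so λ = L/W
λ = 6.0/0.32 = 18.7500 vehicles/hour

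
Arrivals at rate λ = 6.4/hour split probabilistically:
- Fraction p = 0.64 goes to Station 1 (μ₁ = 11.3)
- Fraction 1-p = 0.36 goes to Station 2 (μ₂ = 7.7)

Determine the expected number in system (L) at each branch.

Effective rates: λ₁ = 6.4×0.64 = 4.096, λ₂ = 6.4×0.36 = 2.304
Station 1: ρ₁ = 4.096/11.3 = 0.3625, L₁ = ρ₁/(1-ρ₁) = 0.3625/(1-0.3625) = 0.5686
Station 2: ρ₂ = 2.304/7.7 = 0.29922, L₂ = ρ₂/(1-ρ₂) = 0.29922/(1-0.29922) = 0.4270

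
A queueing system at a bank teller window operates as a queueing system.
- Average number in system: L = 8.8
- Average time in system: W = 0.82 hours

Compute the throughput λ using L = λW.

Little's Law: L = λW, so λ = L/W
λ = 8.8/0.82 = 10.7317 transactions/hour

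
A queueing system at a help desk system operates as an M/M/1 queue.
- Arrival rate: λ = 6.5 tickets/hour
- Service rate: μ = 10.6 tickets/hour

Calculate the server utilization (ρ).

Server utilization: ρ = λ/μ
ρ = 6.5/10.6 = 0.6132
The server is busy 61.32% of the time.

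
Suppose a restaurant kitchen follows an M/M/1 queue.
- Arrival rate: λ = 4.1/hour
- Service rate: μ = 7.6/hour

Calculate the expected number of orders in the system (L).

ρ = λ/μ = 4.1/7.6 = 0.5395
For M/M/1: L = λ/(μ-λ)
L = 4.1/(7.6-4.1) = 4.1/3.50
L = 1.1714 orders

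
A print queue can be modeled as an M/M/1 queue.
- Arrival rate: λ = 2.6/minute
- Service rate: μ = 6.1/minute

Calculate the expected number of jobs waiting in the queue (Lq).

ρ = λ/μ = 2.6/6.1 = 0.4262
For M/M/1: Lq = λ²/(μ(μ-λ))
Lq = 6.76/(6.1 × 3.50)
Lq = 0.3166 jobs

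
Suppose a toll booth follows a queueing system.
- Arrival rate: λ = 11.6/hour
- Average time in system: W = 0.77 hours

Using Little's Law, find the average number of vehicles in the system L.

Little's Law: L = λW
L = 11.6 × 0.77 = 8.9320 vehicles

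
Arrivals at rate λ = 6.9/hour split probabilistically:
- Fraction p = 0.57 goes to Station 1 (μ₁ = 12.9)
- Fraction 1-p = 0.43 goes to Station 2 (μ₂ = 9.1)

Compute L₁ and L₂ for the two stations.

Effective rates: λ₁ = 6.9×0.57 = 3.933, λ₂ = 6.9×0.43 = 2.967
Station 1: ρ₁ = 3.933/12.9 = 0.3049, L₁ = ρ₁/(1-ρ₁) = 0.3049/(1-0.3049) = 0.4386
Station 2: ρ₂ = 2.967/9.1 = 0.32604, L₂ = ρ₂/(1-ρ₂) = 0.32604/(1-0.32604) = 0.4838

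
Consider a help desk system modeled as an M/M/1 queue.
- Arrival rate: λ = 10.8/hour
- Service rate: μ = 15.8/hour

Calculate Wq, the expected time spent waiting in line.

First, compute utilization: ρ = λ/μ = 10.8/15.8 = 0.6835
For M/M/1: Wq = λ/(μ(μ-λ))
Wq = 10.8/(15.8 × (15.8-10.8))
Wq = 10.8/(15.8 × 5.00)
Wq = 0.1367 hours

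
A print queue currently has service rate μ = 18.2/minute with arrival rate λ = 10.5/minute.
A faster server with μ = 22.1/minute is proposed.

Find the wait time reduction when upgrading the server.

System 1: ρ₁ = 10.5/18.2 = 0.5769, W₁ = 1/(18.2-10.5) = 0.12987
System 2: ρ₂ = 10.5/22.1 = 0.4751, W₂ = 1/(22.1-10.5) = 0.086207
Improvement: (W₁-W₂)/W₁ = (0.12987-0.086207)/0.12987 = 33.62%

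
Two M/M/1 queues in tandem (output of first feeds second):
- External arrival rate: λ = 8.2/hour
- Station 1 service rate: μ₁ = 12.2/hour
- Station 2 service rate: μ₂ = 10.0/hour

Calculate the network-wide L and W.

By Jackson's theorem, each station behaves as independent M/M/1.
Station 1: ρ₁ = 8.2/12.2 = 0.6721, L₁ = ρ₁/(1-ρ₁) = λ/(μ₁-λ) = 8.2/4.00 = 2.0500
Station 2: ρ₂ = 8.2/10.0 = 0.8200, L₂ = ρ₂/(1-ρ₂) = λ/(μ₂-λ) = 8.2/1.80 = 4.5556
Total: L = L₁ + L₂ = 2.0500 + 4.5556 = 6.6056
W = L/λ = 6.6056/8.2 = 0.8056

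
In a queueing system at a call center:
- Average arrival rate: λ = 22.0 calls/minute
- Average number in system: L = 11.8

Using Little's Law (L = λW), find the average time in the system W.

Little's Law: L = λW, so W = L/λ
W = 11.8/22.0 = 0.5364 minutes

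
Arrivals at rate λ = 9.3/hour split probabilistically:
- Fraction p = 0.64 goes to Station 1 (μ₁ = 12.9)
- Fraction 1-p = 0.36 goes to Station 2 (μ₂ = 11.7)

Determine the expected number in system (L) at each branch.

Effective rates: λ₁ = 9.3×0.64 = 5.952, λ₂ = 9.3×0.36 = 3.348
Station 1: ρ₁ = 5.952/12.9 = 0.461395, L₁ = ρ₁/(1-ρ₁) = 0.461395/(1-0.461395) = 0.8566
Station 2: ρ₂ = 3.348/11.7 = 0.28615, L₂ = ρ₂/(1-ρ₂) = 0.28615/(1-0.28615) = 0.4009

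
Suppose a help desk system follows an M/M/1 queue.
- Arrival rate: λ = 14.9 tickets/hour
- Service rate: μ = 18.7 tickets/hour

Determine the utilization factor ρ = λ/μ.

Server utilization: ρ = λ/μ
ρ = 14.9/18.7 = 0.7968
The server is busy 79.68% of the time.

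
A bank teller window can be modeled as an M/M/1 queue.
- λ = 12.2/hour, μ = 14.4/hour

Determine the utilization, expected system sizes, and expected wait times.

Step 1: ρ = λ/μ = 12.2/14.4 = 0.8472
Step 2: L = λ/(μ-λ) = 12.2/2.20 = 5.5455
Step 3: Lq = λ²/(μ(μ-λ)) = 148.84/(14.4×2.20) = 4.6982
Step 4: W = 1/(μ-λ) = 1/2.20 = 0.45455
Step 5: Wq = λ/(μ(μ-λ)) = 12.2/(14.4×2.20) = 0.3851
Step 6: P(0) = 1-ρ = 0.1528
Verify: L = λW = 12.2×0.45455 = 5.5455 ✔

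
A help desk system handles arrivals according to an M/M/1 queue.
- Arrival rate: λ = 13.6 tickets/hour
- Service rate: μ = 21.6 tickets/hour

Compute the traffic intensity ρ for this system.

Server utilization: ρ = λ/μ
ρ = 13.6/21.6 = 0.6296
The server is busy 62.96% of the time.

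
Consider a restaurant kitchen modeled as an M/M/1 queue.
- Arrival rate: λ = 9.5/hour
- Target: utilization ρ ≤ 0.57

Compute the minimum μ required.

ρ = λ/μ, so μ = λ/ρ
μ ≥ 9.5/0.57 = 16.6667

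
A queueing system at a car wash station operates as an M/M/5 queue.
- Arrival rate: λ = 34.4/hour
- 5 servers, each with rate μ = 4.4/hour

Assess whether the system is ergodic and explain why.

Stability requires ρ = λ/(cμ) < 1
ρ = 34.4/(5 × 4.4) = 34.4/22.00 = 1.5636
Since 1.5636 ≥ 1, the system is UNSTABLE.
Need c > λ/μ = 34.4/4.4 = 7.82.
Minimum servers needed: c = 8.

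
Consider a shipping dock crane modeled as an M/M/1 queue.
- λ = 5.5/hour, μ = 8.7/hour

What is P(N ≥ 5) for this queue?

ρ = λ/μ = 5.5/8.7 = 0.6322
P(N ≥ n) = ρⁿ
P(N ≥ 5) = 0.6322^5
P(N ≥ 5) = 0.1010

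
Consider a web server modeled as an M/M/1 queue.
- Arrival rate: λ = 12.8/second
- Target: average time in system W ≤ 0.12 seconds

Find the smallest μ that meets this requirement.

For M/M/1: W = 1/(μ-λ)
Need W ≤ 0.12, so 1/(μ-λ) ≤ 0.12
μ - λ ≥ 1/0.12 = 8.3333
μ ≥ 12.8 + 8.3333 = 21.1333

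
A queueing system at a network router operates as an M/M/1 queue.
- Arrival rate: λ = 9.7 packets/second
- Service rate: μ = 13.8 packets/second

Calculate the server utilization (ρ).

Server utilization: ρ = λ/μ
ρ = 9.7/13.8 = 0.7029
The server is busy 70.29% of the time.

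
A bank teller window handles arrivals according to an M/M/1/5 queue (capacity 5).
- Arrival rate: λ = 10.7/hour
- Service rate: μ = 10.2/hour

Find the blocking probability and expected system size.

ρ = λ/μ = 10.7/10.2 = 1.04902
P₀ = (1-ρ)/(1-ρ^(K+1)) = (1-1.04902)/(1-1.04902^6) = -0.04902/-0.3326 = 0.1474
P_K = P₀×ρ^K = 0.1474 × 1.04902^5 = 0.1474 × 1.2703 = 0.1872
Blocking probability P_5 = 0.1872 (18.72%)
L = ρ[1 - (K+1)ρ^K + Kρ^(K+1)] / [(1-ρ)(1-ρ^(K+1))]
L = 1.04902 × (1 - 6×1.270337 + 5×1.332609) / ((1 - 1.04902) × (1 - 1.332609)) = 2.6394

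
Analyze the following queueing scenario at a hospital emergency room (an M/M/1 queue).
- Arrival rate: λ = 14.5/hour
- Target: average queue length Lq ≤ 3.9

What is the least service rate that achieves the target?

For M/M/1: Lq = λ²/(μ(μ-λ))
Need Lq ≤ 3.9, i.e. μ(μ-λ) ≥ λ²/3.9
μ² - 14.5μ - 210.25/3.9 ≥ 0  →  μ² - 14.5μ - 53.91026 ≥ 0
Quadratic formula (positive root): μ = [λ + √(λ² + 4×53.91026)]/2
Discriminant: 210.25 + 4×53.91026 = 425.8910, √425.8910 = 20.6371
μ ≥ (14.5 + 20.6371)/2 = 17.5686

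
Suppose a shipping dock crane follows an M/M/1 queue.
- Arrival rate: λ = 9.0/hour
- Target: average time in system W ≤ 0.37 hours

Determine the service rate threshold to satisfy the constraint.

For M/M/1: W = 1/(μ-λ)
Need W ≤ 0.37, so 1/(μ-λ) ≤ 0.37
μ - λ ≥ 1/0.37 = 2.7027
μ ≥ 9.0 + 2.7027 = 11.7027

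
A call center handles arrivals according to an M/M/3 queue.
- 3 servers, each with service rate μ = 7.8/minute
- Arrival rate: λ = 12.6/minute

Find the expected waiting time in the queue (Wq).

Traffic intensity: ρ = λ/(cμ) = 12.6/(3×7.8) = 0.5385
Since ρ = 0.5385 < 1, system is stable.
Offered load a = λ/μ = cρ = 12.6/7.8 = 1.6154
P₀ = [ Σₙ₌₀^2 aⁿ/n! + a^3/(3!(1-ρ)) ]⁻¹
Σ = a^0/0! + a^1/1! + a^2/2! = 1.0000 + 1.6154 + 1.3047 = 3.9201
a^3/(3!(1-ρ)) = 4.2153/(6 × 0.46154) = 1.5222
P₀ = 1/(3.9201 + 1.5222) = 0.1837
Lq = P₀·a^3·ρ / (3!(1-ρ)²) = 0.1837 × 4.2153 × 0.5385 / (6 × 0.2130) = 0.3263
Wq = Lq/λ = 0.3263/12.6 = 0.02590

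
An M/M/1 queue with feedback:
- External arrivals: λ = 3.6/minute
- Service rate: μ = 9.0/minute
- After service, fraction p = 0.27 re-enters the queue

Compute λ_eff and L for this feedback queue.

Effective arrival rate: λ_eff = λ/(1-p) = 3.6/(1-0.27) = 3.6/0.73 = 4.93151
ρ = λ_eff/μ = 4.93151/9.0 = 0.54795
L = ρ/(1-ρ) = 0.54795/(1-0.54795) = 1.2121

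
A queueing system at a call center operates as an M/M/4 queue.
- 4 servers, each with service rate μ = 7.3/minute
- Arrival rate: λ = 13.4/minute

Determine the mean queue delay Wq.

Traffic intensity: ρ = λ/(cμ) = 13.4/(4×7.3) = 0.4589
Since ρ = 0.4589 < 1, system is stable.
Offered load a = λ/μ = cρ = 13.4/7.3 = 1.8356
P₀ = [ Σₙ₌₀^3 aⁿ/n! + a^4/(4!(1-ρ)) ]⁻¹
Σ = a^0/0! + a^1/1! + a^2/2! + a^3/3! = 1.00000 + 1.83562 + 1.68474 + 1.03085 = 5.5512
a^4/(4!(1-ρ)) = 11.3534/(24 × 0.5411) = 0.8743
P₀ = 1/(5.5512 + 0.8743) = 0.1556
Lq = P₀·a^4·ρ / (4!(1-ρ)²) = 0.1556 × 11.3534 × 0.4589 / (24 × 0.2928) = 0.1154
Wq = Lq/λ = 0.1154/13.4 = 0.008612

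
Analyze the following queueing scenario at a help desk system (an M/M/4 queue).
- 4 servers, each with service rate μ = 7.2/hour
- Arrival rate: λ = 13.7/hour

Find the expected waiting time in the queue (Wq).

Traffic intensity: ρ = λ/(cμ) = 13.7/(4×7.2) = 0.4757
Since ρ = 0.4757 < 1, system is stable.
Offered load a = λ/μ = cρ = 13.7/7.2 = 1.9028
P₀ = [ Σₙ₌₀^3 aⁿ/n! + a^4/(4!(1-ρ)) ]⁻¹
Σ = a^0/0! + a^1/1! + a^2/2! + a^3/3! = 1.000000 + 1.902778 + 1.810282 + 1.148188 = 5.8612
a^4/(4!(1-ρ)) = 13.1085/(24 × 0.5243) = 1.0417
P₀ = 1/(5.8612 + 1.0417) = 0.1449
Lq = P₀·a^4·ρ / (4!(1-ρ)²) = 0.14486 × 13.1085 × 0.47569 / (24 × 0.27490) = 0.1369
Wq = Lq/λ = 0.13692/13.7 = 0.009994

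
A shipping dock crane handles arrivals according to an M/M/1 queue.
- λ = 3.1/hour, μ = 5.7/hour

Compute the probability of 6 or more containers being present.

ρ = λ/μ = 3.1/5.7 = 0.54386
P(N ≥ n) = ρⁿ
P(N ≥ 6) = 0.54386^6
P(N ≥ 6) = 0.02588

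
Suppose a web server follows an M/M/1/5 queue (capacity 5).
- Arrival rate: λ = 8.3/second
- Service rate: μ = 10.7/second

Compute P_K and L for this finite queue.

ρ = λ/μ = 8.3/10.7 = 0.7757
P₀ = (1-ρ)/(1-ρ^(K+1)) = (1-0.7757)/(1-0.7757^6) = 0.2243/0.7821 = 0.2868
P_K = P₀×ρ^K = 0.28677 × 0.7757^5 = 0.28677 × 0.28085 = 0.08054
Blocking probability P_5 = 0.08054 (8.05%)
L = ρ[1 - (K+1)ρ^K + Kρ^(K+1)] / [(1-ρ)(1-ρ^(K+1))]
L = 0.7757 × (1 - 6×0.280846 + 5×0.217853) / ((1 - 0.7757) × (1 - 0.217853)) = 1.7871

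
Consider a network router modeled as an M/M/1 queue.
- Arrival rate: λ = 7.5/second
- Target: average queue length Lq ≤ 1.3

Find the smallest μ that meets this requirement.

For M/M/1: Lq = λ²/(μ(μ-λ))
Need Lq ≤ 1.3, i.e. μ(μ-λ) ≥ λ²/1.3
μ² - 7.5μ - 56.25/1.3 ≥ 0  →  μ² - 7.5μ - 43.26923 ≥ 0
Quadratic formula (positive root): μ = [λ + √(λ² + 4×43.26923)]/2
Discriminant: 56.25 + 4×43.26923 = 229.3269, √229.3269 = 15.14354
μ ≥ (7.5 + 15.14354)/2 = 11.3218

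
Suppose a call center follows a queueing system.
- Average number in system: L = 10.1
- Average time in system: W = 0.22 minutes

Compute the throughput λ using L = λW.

Little's Law: L = λW, so λ = L/W
λ = 10.1/0.22 = 45.9091 calls/minute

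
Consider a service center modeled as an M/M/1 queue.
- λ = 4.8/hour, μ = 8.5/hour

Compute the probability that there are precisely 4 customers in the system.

ρ = λ/μ = 4.8/8.5 = 0.56471
P(n) = (1-ρ)ρⁿ
P(4) = (1-0.56471) × 0.56471^4
P(4) = 0.4353 × 0.1017
P(4) = 0.04427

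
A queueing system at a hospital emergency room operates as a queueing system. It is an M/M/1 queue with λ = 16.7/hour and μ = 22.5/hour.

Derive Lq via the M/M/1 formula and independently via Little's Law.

Method 1 (direct): Lq = λ²/(μ(μ-λ)) = 278.89/(22.5 × 5.80) = 2.1371

Method 2 (Little's Law):
W = 1/(μ-λ) = 1/5.80 = 0.17241
Wq = W - 1/μ = 0.17241 - 0.044444 = 0.12797
Lq = λWq = 16.7 × 0.12797 = 2.1371 ✔ (matches Method 1)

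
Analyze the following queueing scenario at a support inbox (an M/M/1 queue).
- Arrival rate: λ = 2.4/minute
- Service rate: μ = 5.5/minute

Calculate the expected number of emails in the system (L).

ρ = λ/μ = 2.4/5.5 = 0.4364
For M/M/1: L = λ/(μ-λ)
L = 2.4/(5.5-2.4) = 2.4/3.10
L = 0.7742 emails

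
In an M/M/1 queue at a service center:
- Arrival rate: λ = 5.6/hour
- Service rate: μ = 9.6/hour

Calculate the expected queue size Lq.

ρ = λ/μ = 5.6/9.6 = 0.5833
For M/M/1: Lq = λ²/(μ(μ-λ))
Lq = 31.36/(9.6 × 4.00)
Lq = 0.8167 customers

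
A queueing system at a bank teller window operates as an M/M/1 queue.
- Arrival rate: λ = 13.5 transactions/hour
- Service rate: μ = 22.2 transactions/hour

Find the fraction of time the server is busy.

Server utilization: ρ = λ/μ
ρ = 13.5/22.2 = 0.6081
The server is busy 60.81% of the time.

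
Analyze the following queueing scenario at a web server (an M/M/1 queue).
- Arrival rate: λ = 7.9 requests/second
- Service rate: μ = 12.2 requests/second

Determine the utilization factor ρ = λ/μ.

Server utilization: ρ = λ/μ
ρ = 7.9/12.2 = 0.6475
The server is busy 64.75% of the time.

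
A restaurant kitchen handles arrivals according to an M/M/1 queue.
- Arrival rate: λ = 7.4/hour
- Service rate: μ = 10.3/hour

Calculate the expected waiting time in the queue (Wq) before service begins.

First, compute utilization: ρ = λ/μ = 7.4/10.3 = 0.7184
For M/M/1: Wq = λ/(μ(μ-λ))
Wq = 7.4/(10.3 × (10.3-7.4))
Wq = 7.4/(10.3 × 2.90)
Wq = 0.2477 hours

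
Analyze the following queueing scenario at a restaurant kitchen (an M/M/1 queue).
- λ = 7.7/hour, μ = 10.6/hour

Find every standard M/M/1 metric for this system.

Step 1: ρ = λ/μ = 7.7/10.6 = 0.7264
Step 2: L = λ/(μ-λ) = 7.7/2.90 = 2.6552
Step 3: Lq = λ²/(μ(μ-λ)) = 59.29/(10.6×2.90) = 1.9288
Step 4: W = 1/(μ-λ) = 1/2.90 = 0.34483
Step 5: Wq = λ/(μ(μ-λ)) = 7.7/(10.6×2.90) = 0.2505
Step 6: P(0) = 1-ρ = 0.2736
Verify: L = λW = 7.7×0.34483 = 2.6552 ✔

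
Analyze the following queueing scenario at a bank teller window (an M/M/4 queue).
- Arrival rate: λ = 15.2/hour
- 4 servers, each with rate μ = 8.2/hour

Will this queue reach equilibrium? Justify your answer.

Stability requires ρ = λ/(cμ) < 1
ρ = 15.2/(4 × 8.2) = 15.2/32.80 = 0.4634
Since 0.4634 < 1, the system is STABLE.
The servers are busy 46.34% of the time.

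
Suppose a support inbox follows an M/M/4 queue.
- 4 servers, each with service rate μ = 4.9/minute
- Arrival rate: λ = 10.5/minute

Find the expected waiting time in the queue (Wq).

Traffic intensity: ρ = λ/(cμ) = 10.5/(4×4.9) = 0.5357
Since ρ = 0.5357 < 1, system is stable.
Offered load a = λ/μ = cρ = 10.5/4.9 = 2.1429
P₀ = [ Σₙ₌₀^3 aⁿ/n! + a^4/(4!(1-ρ)) ]⁻¹
Σ = a^0/0! + a^1/1! + a^2/2! + a^3/3! = 1.0000 + 2.1429 + 2.2959 + 1.6399 = 7.0787
a^4/(4!(1-ρ)) = 21.0850/(24 × 0.4643) = 1.8922
P₀ = 1/(7.0787 + 1.8922) = 0.1115
Lq = P₀·a^4·ρ / (4!(1-ρ)²) = 0.1115 × 21.0850 × 0.5357 / (24 × 0.2156) = 0.2434
Wq = Lq/λ = 0.2434/10.5 = 0.02318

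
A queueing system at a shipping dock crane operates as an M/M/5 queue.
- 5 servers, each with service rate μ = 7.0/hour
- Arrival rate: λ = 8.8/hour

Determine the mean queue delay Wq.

Traffic intensity: ρ = λ/(cμ) = 8.8/(5×7.0) = 0.2514
Since ρ = 0.2514 < 1, system is stable.
Offered load a = λ/μ = cρ = 8.8/7.0 = 1.2571
P₀ = [ Σₙ₌₀^4 aⁿ/n! + a^5/(5!(1-ρ)) ]⁻¹
Σ = a^0/0! + a^1/1! + a^2/2! + a^3/3! + a^4/4! = 1.000000 + 1.257143 + 0.7902041 + 0.3311331 + 0.1040704 = 3.4826
a^5/(5!(1-ρ)) = 3.1400/(120 × 0.7486) = 0.03495
P₀ = 1/(3.4826 + 0.03495) = 0.2843
Lq = P₀·a^5·ρ / (5!(1-ρ)²) = 0.28429 × 3.1400 × 0.25143 / (120 × 0.56036) = 0.003338
Wq = Lq/λ = 0.003338/8.8 = 0.0003793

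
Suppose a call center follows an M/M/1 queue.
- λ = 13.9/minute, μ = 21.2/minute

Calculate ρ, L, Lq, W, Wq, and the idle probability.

Step 1: ρ = λ/μ = 13.9/21.2 = 0.6557
Step 2: L = λ/(μ-λ) = 13.9/7.30 = 1.9041
Step 3: Lq = λ²/(μ(μ-λ)) = 193.21/(21.2×7.30) = 1.2484
Step 4: W = 1/(μ-λ) = 1/7.30 = 0.136986
Step 5: Wq = λ/(μ(μ-λ)) = 13.9/(21.2×7.30) = 0.08982
Step 6: P(0) = 1-ρ = 0.3443
Verify: L = λW = 13.9×0.136986 = 1.9041 ✔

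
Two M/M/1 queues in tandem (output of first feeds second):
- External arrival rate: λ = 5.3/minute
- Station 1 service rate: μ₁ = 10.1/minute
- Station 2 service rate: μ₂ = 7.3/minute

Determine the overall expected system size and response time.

By Jackson's theorem, each station behaves as independent M/M/1.
Station 1: ρ₁ = 5.3/10.1 = 0.5248, L₁ = ρ₁/(1-ρ₁) = λ/(μ₁-λ) = 5.3/4.80 = 1.1042
Station 2: ρ₂ = 5.3/7.3 = 0.7260, L₂ = ρ₂/(1-ρ₂) = λ/(μ₂-λ) = 5.3/2.00 = 2.6500
Total: L = L₁ + L₂ = 1.1042 + 2.6500 = 3.7542
W = L/λ = 3.7542/5.3 = 0.7083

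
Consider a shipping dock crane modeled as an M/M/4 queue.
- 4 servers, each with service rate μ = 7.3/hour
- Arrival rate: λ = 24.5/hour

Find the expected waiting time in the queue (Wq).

Traffic intensity: ρ = λ/(cμ) = 24.5/(4×7.3) = 0.8390
Since ρ = 0.8390 < 1, system is stable.
Offered load a = λ/μ = cρ = 24.5/7.3 = 3.3562
P₀ = [ Σₙ₌₀^3 aⁿ/n! + a^4/(4!(1-ρ)) ]⁻¹
Σ = a^0/0! + a^1/1! + a^2/2! + a^3/3! = 1.0000 + 3.3562 + 5.6319 + 6.3005 = 16.2886
a^4/(4!(1-ρ)) = 126.8741/(24 × 0.160959) = 32.8433
P₀ = 1/(16.2886 + 32.8433) = 0.02035
Lq = P₀·a^4·ρ / (4!(1-ρ)²) = 0.0203534 × 126.8741 × 0.839041 / (24 × 0.0259078) = 3.4846
Wq = Lq/λ = 3.4846/24.5 = 0.1422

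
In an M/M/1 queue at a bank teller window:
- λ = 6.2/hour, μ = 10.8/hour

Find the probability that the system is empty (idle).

ρ = λ/μ = 6.2/10.8 = 0.5741
P(0) = 1 - ρ = 1 - 0.5741 = 0.4259
The server is idle 42.59% of the time.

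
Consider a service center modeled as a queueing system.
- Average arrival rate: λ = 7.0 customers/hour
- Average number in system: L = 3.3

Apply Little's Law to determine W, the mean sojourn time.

Little's Law: L = λW, so W = L/λ
W = 3.3/7.0 = 0.4714 hours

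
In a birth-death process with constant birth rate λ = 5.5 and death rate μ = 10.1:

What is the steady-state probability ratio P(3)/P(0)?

For constant rates: P(n)/P(0) = (λ/μ)^n
P(3)/P(0) = (5.5/10.1)^3 = 0.5446^3 = 0.1615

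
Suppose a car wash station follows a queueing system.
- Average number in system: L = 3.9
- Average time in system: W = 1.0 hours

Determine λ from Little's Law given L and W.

Little's Law: L = λW, so λ = L/W
λ = 3.9/1.0 = 3.9000 cars/hour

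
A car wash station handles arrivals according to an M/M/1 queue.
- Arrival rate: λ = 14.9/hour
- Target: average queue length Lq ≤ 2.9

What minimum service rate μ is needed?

For M/M/1: Lq = λ²/(μ(μ-λ))
Need Lq ≤ 2.9, i.e. μ(μ-λ) ≥ λ²/2.9
μ² - 14.9μ - 222.01/2.9 ≥ 0  →  μ² - 14.9μ - 76.55517 ≥ 0
Quadratic formula (positive root): μ = [λ + √(λ² + 4×76.55517)]/2
Discriminant: 222.01 + 4×76.55517 = 528.2307, √528.2307 = 22.9833
μ ≥ (14.9 + 22.9833)/2 = 18.9416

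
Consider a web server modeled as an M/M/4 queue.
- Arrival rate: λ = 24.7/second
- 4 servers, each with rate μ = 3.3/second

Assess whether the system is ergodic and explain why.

Stability requires ρ = λ/(cμ) < 1
ρ = 24.7/(4 × 3.3) = 24.7/13.20 = 1.8712
Since 1.8712 ≥ 1, the system is UNSTABLE.
Need c > λ/μ = 24.7/3.3 = 7.48.
Minimum servers needed: c = 8.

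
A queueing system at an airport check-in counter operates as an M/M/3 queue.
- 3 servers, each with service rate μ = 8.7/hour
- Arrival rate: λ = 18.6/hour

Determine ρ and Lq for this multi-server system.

Traffic intensity: ρ = λ/(cμ) = 18.6/(3×8.7) = 0.7126
Since ρ = 0.7126 < 1, system is stable.
Offered load a = λ/μ = cρ = 18.6/8.7 = 2.1379
P₀ = [ Σₙ₌₀^2 aⁿ/n! + a^3/(3!(1-ρ)) ]⁻¹
Σ = a^0/0! + a^1/1! + a^2/2! = 1.0000 + 2.1379 + 2.2854 = 5.4233
a^3/(3!(1-ρ)) = 9.77195/(6 × 0.287356) = 5.6677
P₀ = 1/(5.4233 + 5.6677) = 0.09016
Lq = P₀·a^3·ρ / (3!(1-ρ)²) = 0.09016 × 9.7719 × 0.7126 / (6 × 0.08257) = 1.2673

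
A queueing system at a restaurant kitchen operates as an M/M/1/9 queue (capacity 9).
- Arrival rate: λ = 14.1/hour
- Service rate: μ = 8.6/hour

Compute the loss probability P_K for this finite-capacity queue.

ρ = λ/μ = 14.1/8.6 = 1.639535
P₀ = (1-ρ)/(1-ρ^(K+1)) = (1-1.639535)/(1-1.639535^10) = -0.6395/-139.3482 = 0.004589
P_K = P₀×ρ^K = 0.0045895 × 1.639535^9 = 0.0045895 × 85.6025 = 0.3929
Blocking probability = 39.29%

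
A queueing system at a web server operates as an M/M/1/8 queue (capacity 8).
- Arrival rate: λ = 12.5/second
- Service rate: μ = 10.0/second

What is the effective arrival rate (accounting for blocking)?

ρ = λ/μ = 12.5/10.0 = 1.2500
P₀ = (1-ρ)/(1-ρ^(K+1)) = (1-1.2500)/(1-1.2500^9) = -0.2500/-6.4506 = 0.03876
P_K = P₀×ρ^K = 0.03876 × 1.2500^8 = 0.03876 × 5.9605 = 0.2310
λ_eff = λ(1-P_K) = 12.5 × (1 - 0.231005) = 12.5 × 0.76899 = 9.6124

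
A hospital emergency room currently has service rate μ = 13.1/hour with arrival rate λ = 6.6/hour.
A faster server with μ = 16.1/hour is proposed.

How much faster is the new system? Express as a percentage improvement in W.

System 1: ρ₁ = 6.6/13.1 = 0.5038, W₁ = 1/(13.1-6.6) = 0.15385
System 2: ρ₂ = 6.6/16.1 = 0.4099, W₂ = 1/(16.1-6.6) = 0.10526
Improvement: (W₁-W₂)/W₁ = (0.15385-0.10526)/0.15385 = 31.58%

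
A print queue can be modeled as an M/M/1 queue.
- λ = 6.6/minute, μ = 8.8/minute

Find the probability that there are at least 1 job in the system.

ρ = λ/μ = 6.6/8.8 = 0.7500
P(N ≥ n) = ρⁿ
P(N ≥ 1) = 0.7500^1
P(N ≥ 1) = 0.7500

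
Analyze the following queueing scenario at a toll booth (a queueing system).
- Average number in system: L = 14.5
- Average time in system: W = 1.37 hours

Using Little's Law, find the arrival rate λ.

Little's Law: L = λW, so λ = L/W
λ = 14.5/1.37 = 10.5839 vehicles/hour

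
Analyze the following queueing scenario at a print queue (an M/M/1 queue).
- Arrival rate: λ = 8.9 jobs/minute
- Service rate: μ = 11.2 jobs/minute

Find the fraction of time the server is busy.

Server utilization: ρ = λ/μ
ρ = 8.9/11.2 = 0.7946
The server is busy 79.46% of the time.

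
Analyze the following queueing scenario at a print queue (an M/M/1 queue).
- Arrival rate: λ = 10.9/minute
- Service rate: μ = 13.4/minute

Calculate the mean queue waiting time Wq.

First, compute utilization: ρ = λ/μ = 10.9/13.4 = 0.8134
For M/M/1: Wq = λ/(μ(μ-λ))
Wq = 10.9/(13.4 × (13.4-10.9))
Wq = 10.9/(13.4 × 2.50)
Wq = 0.3254 minutes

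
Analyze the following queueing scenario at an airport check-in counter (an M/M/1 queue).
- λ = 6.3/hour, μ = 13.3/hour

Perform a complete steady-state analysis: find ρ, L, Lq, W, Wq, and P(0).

Step 1: ρ = λ/μ = 6.3/13.3 = 0.4737
Step 2: L = λ/(μ-λ) = 6.3/7.00 = 0.9000
Step 3: Lq = λ²/(μ(μ-λ)) = 39.69/(13.3×7.00) = 0.4263
Step 4: W = 1/(μ-λ) = 1/7.00 = 0.14286
Step 5: Wq = λ/(μ(μ-λ)) = 6.3/(13.3×7.00) = 0.06767
Step 6: P(0) = 1-ρ = 0.5263
Verify: L = λW = 6.3×0.14286 = 0.9000 ✔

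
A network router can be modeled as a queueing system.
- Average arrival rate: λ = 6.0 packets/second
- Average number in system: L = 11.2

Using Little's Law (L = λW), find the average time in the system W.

Little's Law: L = λW, so W = L/λ
W = 11.2/6.0 = 1.8667 seconds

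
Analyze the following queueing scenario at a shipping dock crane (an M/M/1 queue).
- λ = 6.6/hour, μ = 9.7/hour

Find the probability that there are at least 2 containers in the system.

ρ = λ/μ = 6.6/9.7 = 0.68041
P(N ≥ n) = ρⁿ
P(N ≥ 2) = 0.68041^2
P(N ≥ 2) = 0.4630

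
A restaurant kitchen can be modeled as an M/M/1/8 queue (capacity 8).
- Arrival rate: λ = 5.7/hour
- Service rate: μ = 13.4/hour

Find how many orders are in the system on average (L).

ρ = λ/μ = 5.7/13.4 = 0.425373
P₀ = (1-ρ)/(1-ρ^(K+1)) = (1-0.425373)/(1-0.425373^9) = 0.5746/0.9995 = 0.5749
P_K = P₀×ρ^K = 0.57489 × 0.425373^8 = 0.57489 × 0.0010719 = 0.0006162
L = ρ[1 - (K+1)ρ^K + Kρ^(K+1)] / [(1-ρ)(1-ρ^(K+1))]
L = 0.425373 × (1 - 9×0.001072 + 8×0.0004560) / ((1 - 0.425373) × (1 - 0.0004560)) = 0.7362 orders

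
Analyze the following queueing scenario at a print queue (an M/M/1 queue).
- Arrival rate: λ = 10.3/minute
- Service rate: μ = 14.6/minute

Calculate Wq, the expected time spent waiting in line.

First, compute utilization: ρ = λ/μ = 10.3/14.6 = 0.7055
For M/M/1: Wq = λ/(μ(μ-λ))
Wq = 10.3/(14.6 × (14.6-10.3))
Wq = 10.3/(14.6 × 4.30)
Wq = 0.1641 minutes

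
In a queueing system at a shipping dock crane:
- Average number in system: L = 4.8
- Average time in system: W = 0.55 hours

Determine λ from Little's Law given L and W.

Little's Law: L = λW, so λ = L/W
λ = 4.8/0.55 = 8.7273 containers/hour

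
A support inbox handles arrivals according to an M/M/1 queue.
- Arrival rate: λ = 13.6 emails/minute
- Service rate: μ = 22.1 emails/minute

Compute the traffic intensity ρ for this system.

Server utilization: ρ = λ/μ
ρ = 13.6/22.1 = 0.6154
The server is busy 61.54% of the time.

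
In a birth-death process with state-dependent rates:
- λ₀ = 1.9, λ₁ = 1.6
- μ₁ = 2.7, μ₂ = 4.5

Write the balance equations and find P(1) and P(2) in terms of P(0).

Balance equations:
State 0: λ₀P₀ = μ₁P₁ → P₁ = (λ₀/μ₁)P₀ = (1.9/2.7)P₀ = 0.7037P₀
State 1: P₂ = (λ₀λ₁)/(μ₁μ₂)P₀ = (1.9×1.6)/(2.7×4.5)P₀ = 0.2502P₀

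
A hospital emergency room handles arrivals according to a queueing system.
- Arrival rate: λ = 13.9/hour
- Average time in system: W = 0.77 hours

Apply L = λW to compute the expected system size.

Little's Law: L = λW
L = 13.9 × 0.77 = 10.7030 patients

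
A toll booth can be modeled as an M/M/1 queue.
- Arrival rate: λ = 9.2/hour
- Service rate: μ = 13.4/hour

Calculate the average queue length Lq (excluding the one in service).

ρ = λ/μ = 9.2/13.4 = 0.6866
For M/M/1: Lq = λ²/(μ(μ-λ))
Lq = 84.64/(13.4 × 4.20)
Lq = 1.5039 vehicles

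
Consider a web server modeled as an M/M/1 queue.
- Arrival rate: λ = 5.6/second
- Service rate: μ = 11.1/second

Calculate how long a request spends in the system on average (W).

First, compute utilization: ρ = λ/μ = 5.6/11.1 = 0.5045
For M/M/1: W = 1/(μ-λ)
W = 1/(11.1-5.6) = 1/5.50
W = 0.1818 seconds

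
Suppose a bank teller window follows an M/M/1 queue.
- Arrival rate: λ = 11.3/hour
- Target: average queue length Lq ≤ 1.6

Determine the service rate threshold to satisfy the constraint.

For M/M/1: Lq = λ²/(μ(μ-λ))
Need Lq ≤ 1.6, i.e. μ(μ-λ) ≥ λ²/1.6
μ² - 11.3μ - 127.69/1.6 ≥ 0  →  μ² - 11.3μ - 79.80625 ≥ 0
Quadratic formula (positive root): μ = [λ + √(λ² + 4×79.80625)]/2
Discriminant: 127.69 + 4×79.80625 = 446.9150, √446.9150 = 21.1404
μ ≥ (11.3 + 21.1404)/2 = 16.2202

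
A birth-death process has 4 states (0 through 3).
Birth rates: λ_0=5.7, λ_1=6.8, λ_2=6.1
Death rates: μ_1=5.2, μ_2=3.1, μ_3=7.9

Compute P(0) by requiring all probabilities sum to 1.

Ratios P(n)/P(0) = (λ₀···λₙ₋₁)/(μ₁···μₙ):
P(1)/P(0) = (5.7)/(5.2) = 1.09615
P(2)/P(0) = (5.7×6.8)/(5.2×3.1) = 2.40447
P(3)/P(0) = (5.7×6.8×6.1)/(5.2×3.1×7.9) = 1.85661

Normalization: ∑ P(n) = 1
P(0) × (1.00000 + 1.09615 + 2.40447 + 1.85661) = 1
P(0) × 6.3572 = 1
P(0) = 1/6.3572 = 0.1573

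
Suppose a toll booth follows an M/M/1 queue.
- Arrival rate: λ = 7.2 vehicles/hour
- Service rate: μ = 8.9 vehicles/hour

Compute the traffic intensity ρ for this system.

Server utilization: ρ = λ/μ
ρ = 7.2/8.9 = 0.8090
The server is busy 80.90% of the time.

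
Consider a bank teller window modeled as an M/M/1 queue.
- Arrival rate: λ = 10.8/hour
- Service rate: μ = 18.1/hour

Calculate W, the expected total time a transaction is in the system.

First, compute utilization: ρ = λ/μ = 10.8/18.1 = 0.5967
For M/M/1: W = 1/(μ-λ)
W = 1/(18.1-10.8) = 1/7.30
W = 0.1370 hours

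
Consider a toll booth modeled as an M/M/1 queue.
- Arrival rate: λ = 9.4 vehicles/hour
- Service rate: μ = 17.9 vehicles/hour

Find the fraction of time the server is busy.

Server utilization: ρ = λ/μ
ρ = 9.4/17.9 = 0.5251
The server is busy 52.51% of the time.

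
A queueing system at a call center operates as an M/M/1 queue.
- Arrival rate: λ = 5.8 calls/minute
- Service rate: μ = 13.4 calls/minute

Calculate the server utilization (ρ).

Server utilization: ρ = λ/μ
ρ = 5.8/13.4 = 0.4328
The server is busy 43.28% of the time.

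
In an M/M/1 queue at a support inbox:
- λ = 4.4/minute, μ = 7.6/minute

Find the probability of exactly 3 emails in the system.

ρ = λ/μ = 4.4/7.6 = 0.57895
P(n) = (1-ρ)ρⁿ
P(3) = (1-0.57895) × 0.57895^3
P(3) = 0.421050 × 0.194054
P(3) = 0.08171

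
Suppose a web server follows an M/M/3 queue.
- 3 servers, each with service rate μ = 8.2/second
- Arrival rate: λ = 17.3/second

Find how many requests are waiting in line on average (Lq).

Traffic intensity: ρ = λ/(cμ) = 17.3/(3×8.2) = 0.7033
Since ρ = 0.7033 < 1, system is stable.
Offered load a = λ/μ = cρ = 17.3/8.2 = 2.1098
P₀ = [ Σₙ₌₀^2 aⁿ/n! + a^3/(3!(1-ρ)) ]⁻¹
Σ = a^0/0! + a^1/1! + a^2/2! = 1.0000 + 2.1098 + 2.2255 = 5.3353
a^3/(3!(1-ρ)) = 9.3907/(6 × 0.29675) = 5.2742
P₀ = 1/(5.3353 + 5.2742) = 0.09426
Lq = P₀·a^3·ρ / (3!(1-ρ)²) = 0.094255 × 9.3907 × 0.70325 / (6 × 0.088059) = 1.1781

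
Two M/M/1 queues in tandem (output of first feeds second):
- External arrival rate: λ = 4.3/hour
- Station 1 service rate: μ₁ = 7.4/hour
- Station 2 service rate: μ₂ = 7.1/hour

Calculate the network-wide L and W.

By Jackson's theorem, each station behaves as independent M/M/1.
Station 1: ρ₁ = 4.3/7.4 = 0.5811, L₁ = ρ₁/(1-ρ₁) = λ/(μ₁-λ) = 4.3/3.10 = 1.3871
Station 2: ρ₂ = 4.3/7.1 = 0.6056, L₂ = ρ₂/(1-ρ₂) = λ/(μ₂-λ) = 4.3/2.80 = 1.5357
Total: L = L₁ + L₂ = 1.3871 + 1.5357 = 2.9228
W = L/λ = 2.9228/4.3 = 0.6797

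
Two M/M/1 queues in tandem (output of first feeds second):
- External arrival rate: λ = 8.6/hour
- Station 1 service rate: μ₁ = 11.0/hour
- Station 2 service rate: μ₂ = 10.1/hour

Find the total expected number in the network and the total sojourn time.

By Jackson's theorem, each station behaves as independent M/M/1.
Station 1: ρ₁ = 8.6/11.0 = 0.7818, L₁ = ρ₁/(1-ρ₁) = λ/(μ₁-λ) = 8.6/2.40 = 3.58333
Station 2: ρ₂ = 8.6/10.1 = 0.8515, L₂ = ρ₂/(1-ρ₂) = λ/(μ₂-λ) = 8.6/1.50 = 5.73333
Total: L = L₁ + L₂ = 3.58333 + 5.73333 = 9.3167
W = L/λ = 9.3167/8.6 = 1.0833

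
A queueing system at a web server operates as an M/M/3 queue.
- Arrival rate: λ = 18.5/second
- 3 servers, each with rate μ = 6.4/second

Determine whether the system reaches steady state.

Stability requires ρ = λ/(cμ) < 1
ρ = 18.5/(3 × 6.4) = 18.5/19.20 = 0.9635
Since 0.9635 < 1, the system is STABLE.
The servers are busy 96.35% of the time.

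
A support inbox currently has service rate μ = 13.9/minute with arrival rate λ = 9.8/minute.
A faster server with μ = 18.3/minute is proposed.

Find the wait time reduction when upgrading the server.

System 1: ρ₁ = 9.8/13.9 = 0.7050, W₁ = 1/(13.9-9.8) = 0.24390
System 2: ρ₂ = 9.8/18.3 = 0.5355, W₂ = 1/(18.3-9.8) = 0.11765
Improvement: (W₁-W₂)/W₁ = (0.24390-0.11765)/0.24390 = 51.76%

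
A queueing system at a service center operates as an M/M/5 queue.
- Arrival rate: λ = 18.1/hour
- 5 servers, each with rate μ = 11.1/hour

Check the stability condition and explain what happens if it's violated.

Stability requires ρ = λ/(cμ) < 1
ρ = 18.1/(5 × 11.1) = 18.1/55.50 = 0.3261
Since 0.3261 < 1, the system is STABLE.
The servers are busy 32.61% of the time.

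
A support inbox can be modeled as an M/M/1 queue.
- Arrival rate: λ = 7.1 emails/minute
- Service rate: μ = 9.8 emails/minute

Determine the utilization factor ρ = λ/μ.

Server utilization: ρ = λ/μ
ρ = 7.1/9.8 = 0.7245
The server is busy 72.45% of the time.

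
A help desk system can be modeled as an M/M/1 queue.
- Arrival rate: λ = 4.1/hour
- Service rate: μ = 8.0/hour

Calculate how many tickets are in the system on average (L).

ρ = λ/μ = 4.1/8.0 = 0.5125
For M/M/1: L = λ/(μ-λ)
L = 4.1/(8.0-4.1) = 4.1/3.90
L = 1.0513 tickets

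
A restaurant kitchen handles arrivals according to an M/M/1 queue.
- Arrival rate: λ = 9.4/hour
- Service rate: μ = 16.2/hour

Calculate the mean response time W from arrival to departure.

First, compute utilization: ρ = λ/μ = 9.4/16.2 = 0.5802
For M/M/1: W = 1/(μ-λ)
W = 1/(16.2-9.4) = 1/6.80
W = 0.1471 hours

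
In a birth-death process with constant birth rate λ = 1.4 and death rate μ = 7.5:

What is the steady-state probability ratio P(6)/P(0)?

For constant rates: P(n)/P(0) = (λ/μ)^n
P(6)/P(0) = (1.4/7.5)^6 = 0.18667^6 = 0.00004231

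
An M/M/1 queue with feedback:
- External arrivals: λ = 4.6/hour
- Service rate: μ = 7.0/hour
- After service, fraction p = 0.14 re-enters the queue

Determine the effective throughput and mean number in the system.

Effective arrival rate: λ_eff = λ/(1-p) = 4.6/(1-0.14) = 4.6/0.86 = 5.34884
ρ = λ_eff/μ = 5.34884/7.0 = 0.76412
L = ρ/(1-ρ) = 0.76412/(1-0.76412) = 3.2394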